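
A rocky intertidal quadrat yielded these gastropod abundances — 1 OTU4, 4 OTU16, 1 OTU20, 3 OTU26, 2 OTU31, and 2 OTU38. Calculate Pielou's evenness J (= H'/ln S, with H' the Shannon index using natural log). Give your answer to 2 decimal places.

Total N = 1+4+1+3+2+2 = 13, so the proportions are 0.0769, 0.3077, 0.0769, 0.2308, 0.1538, 0.1538 (working shown to 4 dp, full precision carried).
H' = −Σ pᵢ ln pᵢ = −((-0.1973) + (-0.3627) + (-0.1973) + (-0.3384) + (-0.2880) + (-0.2880)) = 1.6716.
With S = 6 species, ln S = 1.7918, so J = 1.6716/1.7918 = 0.9329, i.e. 0.93 to 2 decimal places.

0.93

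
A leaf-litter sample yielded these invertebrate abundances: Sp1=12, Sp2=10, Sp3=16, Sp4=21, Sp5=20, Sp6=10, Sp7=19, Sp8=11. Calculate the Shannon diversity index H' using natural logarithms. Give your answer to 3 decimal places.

Total N = 12+10+16+21+20+10+19+11 = 119, so the proportions are 0.10084, 0.08403, 0.13445, 0.17647, 0.16807, 0.08403, 0.15966, 0.09244 (working shown to 5 dp, full precision carried).
Each pᵢ ln pᵢ term: 0.10084×(-2.29422)=-0.23135, 0.08403×(-2.47654)=-0.20811, 0.13445×(-2.00653)=-0.26979, 0.17647×(-1.73460)=-0.30611, 0.16807×(-1.78339)=-0.29973, 0.08403×(-2.47654)=-0.20811, 0.15966×(-1.83468)=-0.29293, 0.09244×(-2.38123)=-0.22011.
Sum = -2.03624, so H' = 2.036.

2.036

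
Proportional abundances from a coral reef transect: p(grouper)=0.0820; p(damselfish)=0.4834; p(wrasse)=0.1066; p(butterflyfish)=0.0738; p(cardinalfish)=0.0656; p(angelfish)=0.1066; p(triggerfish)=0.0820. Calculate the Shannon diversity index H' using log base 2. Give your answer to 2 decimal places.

2.32

Each pᵢ log₂ pᵢ term (working shown to 4 dp, full precision carried): 0.082×(-3.6082)=-0.2959, 0.4834×(-1.0487)=-0.5069, 0.1066×(-3.2297)=-0.3443, 0.0738×(-3.7602)=-0.2775, 0.0656×(-3.9302)=-0.2578, 0.1066×(-3.2297)=-0.3443, 0.082×(-3.6082)=-0.2959.
Sum = -2.3226, so H' = 2.32.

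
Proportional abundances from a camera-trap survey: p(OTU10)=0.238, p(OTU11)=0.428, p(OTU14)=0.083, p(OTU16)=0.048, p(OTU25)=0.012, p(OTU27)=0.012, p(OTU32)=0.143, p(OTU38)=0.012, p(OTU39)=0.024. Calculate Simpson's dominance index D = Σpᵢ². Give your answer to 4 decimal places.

D = 0.238² + 0.428² + 0.083² + 0.048² + 0.012² + 0.012² + 0.143² + 0.012² + 0.024² = 0.056644 + 0.183184 + 0.006889 + 0.002304 + 0.000144 + 0.000144 + 0.020449 + 0.000144 + 0.000576 = 0.270478 (working shown to 6 dp, full precision carried).
To 4 decimal places, D = 0.2705.

0.2705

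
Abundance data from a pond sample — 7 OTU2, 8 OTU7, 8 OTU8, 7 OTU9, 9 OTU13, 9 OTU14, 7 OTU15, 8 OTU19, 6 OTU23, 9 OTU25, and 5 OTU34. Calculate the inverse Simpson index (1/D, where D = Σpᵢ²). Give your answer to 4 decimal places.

10.7138

Total N = 7+8+8+7+9+9+7+8+6+9+5 = 83, so the proportions are 0.084337349, 0.096385542, 0.096385542, 0.084337349, 0.108433735, 0.108433735, 0.084337349, 0.096385542, 0.072289157, 0.108433735, 0.060240964 (working shown to 9 dp, full precision carried).
D = 0.084337349² + 0.096385542² + 0.096385542² + 0.084337349² + 0.108433735² + 0.108433735² + 0.084337349² + 0.096385542² + 0.072289157² + 0.108433735² + 0.060240964² = 0.007112789 + 0.009290173 + 0.009290173 + 0.007112789 + 0.011757875 + 0.011757875 + 0.007112789 + 0.009290173 + 0.005225722 + 0.011757875 + 0.003628974 = 0.093337204.
So 1/D = 10.713841, i.e. 10.7138 to 4 decimal places.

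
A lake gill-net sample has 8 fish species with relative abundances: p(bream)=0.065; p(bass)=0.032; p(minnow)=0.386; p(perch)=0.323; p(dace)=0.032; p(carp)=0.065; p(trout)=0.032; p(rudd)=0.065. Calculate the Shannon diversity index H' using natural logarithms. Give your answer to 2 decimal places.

Each pᵢ ln pᵢ term (working shown to 4 dp, full precision carried): 0.065×(-2.7334)=-0.1777, 0.032×(-3.4420)=-0.1101, 0.386×(-0.9519)=-0.3674, 0.323×(-1.1301)=-0.3650, 0.032×(-3.4420)=-0.1101, 0.065×(-2.7334)=-0.1777, 0.032×(-3.4420)=-0.1101, 0.065×(-2.7334)=-0.1777.
Sum = -1.5959, so H' = 1.60.

1.60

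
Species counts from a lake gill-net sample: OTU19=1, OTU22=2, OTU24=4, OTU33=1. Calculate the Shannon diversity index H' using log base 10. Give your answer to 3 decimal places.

Total N = 1+2+4+1 = 8, so the proportions are 0.125, 0.25, 0.5, 0.125 (working shown to 5 dp, full precision carried).
Each pᵢ log₁₀ pᵢ term: 0.125×(-0.90309)=-0.11289, 0.25×(-0.60206)=-0.15051, 0.5×(-0.30103)=-0.15051, 0.125×(-0.90309)=-0.11289.
Sum = -0.52680, so H' = 0.527.

0.527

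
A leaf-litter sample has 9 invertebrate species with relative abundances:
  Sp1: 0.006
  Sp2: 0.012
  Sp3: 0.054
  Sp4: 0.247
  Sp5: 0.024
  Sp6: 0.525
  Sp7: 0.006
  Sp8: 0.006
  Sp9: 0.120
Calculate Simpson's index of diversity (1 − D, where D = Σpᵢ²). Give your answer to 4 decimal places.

0.6452

D = 0.006² + 0.012² + 0.054² + 0.247² + 0.024² + 0.525² + 0.006² + 0.006² + 0.12² = 0.000036 + 0.000144 + 0.002916 + 0.061009 + 0.000576 + 0.275625 + 0.000036 + 0.000036 + 0.014400 = 0.354778 (working shown to 6 dp, full precision carried).
So 1 − D = 0.645222, i.e. 0.6452 to 4 decimal places.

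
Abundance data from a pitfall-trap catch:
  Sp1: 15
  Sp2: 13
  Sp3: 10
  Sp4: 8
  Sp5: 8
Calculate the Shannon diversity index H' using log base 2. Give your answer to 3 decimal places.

Total N = 15+13+10+8+8 = 54, so the proportions are 0.27778, 0.24074, 0.18519, 0.14815, 0.14815 (working shown to 5 dp, full precision carried).
Each pᵢ log₂ pᵢ term: 0.27778×(-1.84800)=-0.51333, 0.24074×(-2.05445)=-0.49459, 0.18519×(-2.43296)=-0.45055, 0.14815×(-2.75489)=-0.40813, 0.14815×(-2.75489)=-0.40813.
Sum = -2.27473, so H' = 2.275.

2.275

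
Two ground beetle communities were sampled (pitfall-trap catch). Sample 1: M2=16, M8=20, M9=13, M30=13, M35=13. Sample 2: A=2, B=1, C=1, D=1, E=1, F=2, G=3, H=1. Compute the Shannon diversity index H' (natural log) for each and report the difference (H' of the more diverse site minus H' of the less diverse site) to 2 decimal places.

0.39

Sample 1: N=75, proportions 0.2133, 0.2667, 0.1733, 0.1733, 0.1733, giving H' = 1.5934 (working shown to 4 dp, full precision carried).
Sample 2: N=12, proportions 0.1667, 0.0833, 0.0833, 0.0833, 0.0833, 0.1667, 0.25, 0.0833, giving H' = 1.9792.
Difference = |1.5934 − 1.9792| = 0.3858, i.e. 0.39 to 2 decimal places.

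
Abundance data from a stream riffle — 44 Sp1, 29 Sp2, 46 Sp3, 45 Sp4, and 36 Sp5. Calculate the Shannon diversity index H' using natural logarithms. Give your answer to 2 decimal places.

Total N = 44+29+46+45+36 = 200, so the proportions are 0.22, 0.145, 0.23, 0.225, 0.18 (working shown to 4 dp, full precision carried).
Each pᵢ ln pᵢ term: 0.22×(-1.5141)=-0.3331, 0.145×(-1.9310)=-0.2800, 0.23×(-1.4697)=-0.3380, 0.225×(-1.4917)=-0.3356, 0.18×(-1.7148)=-0.3087.
Sum = -1.5954, so H' = 1.60.

1.60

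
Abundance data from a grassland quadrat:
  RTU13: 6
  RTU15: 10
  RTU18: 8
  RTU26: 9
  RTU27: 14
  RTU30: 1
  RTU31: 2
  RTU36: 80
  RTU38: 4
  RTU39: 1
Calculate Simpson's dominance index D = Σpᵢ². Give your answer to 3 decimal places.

0.379

Total N = 6+10+8+9+14+1+2+80+4+1 = 135, so the proportions are 0.04444, 0.07407, 0.05926, 0.06667, 0.1037, 0.00741, 0.01481, 0.59259, 0.02963, 0.00741 (working shown to 5 dp, full precision carried).
D = 0.04444² + 0.07407² + 0.05926² + 0.06667² + 0.1037² + 0.00741² + 0.01481² + 0.59259² + 0.02963² + 0.00741² = 0.00198 + 0.00549 + 0.00351 + 0.00444 + 0.01075 + 0.00005 + 0.00022 + 0.35117 + 0.00088 + 0.00005 = 0.37855.
To 3 decimal places, D = 0.379.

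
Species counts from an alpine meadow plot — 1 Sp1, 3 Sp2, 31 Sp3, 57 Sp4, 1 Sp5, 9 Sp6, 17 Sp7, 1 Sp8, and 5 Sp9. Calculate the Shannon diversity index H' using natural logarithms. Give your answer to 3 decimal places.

Total N = 1+3+31+57+1+9+17+1+5 = 125, so the proportions are 0.008, 0.024, 0.248, 0.456, 0.008, 0.072, 0.136, 0.008, 0.04 (working shown to 5 dp, full precision carried).
Each pᵢ ln pᵢ term: 0.008×(-4.82831)=-0.03863, 0.024×(-3.72970)=-0.08951, 0.248×(-1.39433)=-0.34579, 0.456×(-0.78526)=-0.35808, 0.008×(-4.82831)=-0.03863, 0.072×(-2.63109)=-0.18944, 0.136×(-1.99510)=-0.27133, 0.008×(-4.82831)=-0.03863, 0.04×(-3.21888)=-0.12876.
Sum = -1.49879, so H' = 1.499.

1.499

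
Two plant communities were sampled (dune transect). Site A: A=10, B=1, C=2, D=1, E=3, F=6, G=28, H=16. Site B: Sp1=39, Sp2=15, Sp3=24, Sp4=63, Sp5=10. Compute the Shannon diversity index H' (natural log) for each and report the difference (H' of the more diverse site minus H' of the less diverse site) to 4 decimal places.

Site A: N=67, proportions 0.1492537, 0.0149254, 0.0298507, 0.0149254, 0.0447761, 0.0895522, 0.4179104, 0.238806, giving H' = 1.5760108 (working shown to 7 dp, full precision carried).
Site B: N=151, proportions 0.2582781, 0.0993377, 0.1589404, 0.4172185, 0.0662252, giving H' = 1.4158475.
Difference = |1.5760108 − 1.4158475| = 0.1601633, i.e. 0.1602 to 4 decimal places.

0.1602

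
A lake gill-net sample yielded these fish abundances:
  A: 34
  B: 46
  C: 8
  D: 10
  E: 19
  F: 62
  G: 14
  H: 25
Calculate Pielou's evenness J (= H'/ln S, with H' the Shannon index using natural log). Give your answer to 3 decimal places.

0.902

Total N = 34+46+8+10+19+62+14+25 = 218, so the proportions are 0.15596, 0.21101, 0.0367, 0.04587, 0.08716, 0.2844, 0.06422, 0.11468 (working shown to 5 dp, full precision carried).
H' = −Σ pᵢ ln pᵢ = −((-0.28980) + (-0.32830) + (-0.12129) + (-0.14137) + (-0.21267) + (-0.35760) + (-0.17631) + (-0.24835)) = 1.87569.
With S = 8 species, ln S = 2.07944, so J = 1.87569/2.07944 = 0.90201, i.e. 0.902 to 3 decimal places.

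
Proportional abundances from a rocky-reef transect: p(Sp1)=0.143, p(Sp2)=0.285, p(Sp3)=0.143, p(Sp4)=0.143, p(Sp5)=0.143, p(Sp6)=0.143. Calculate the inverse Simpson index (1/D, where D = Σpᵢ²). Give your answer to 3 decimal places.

5.450

D = 0.143² + 0.285² + 0.143² + 0.143² + 0.143² + 0.143² = 0.0204490 + 0.0812250 + 0.0204490 + 0.0204490 + 0.0204490 + 0.0204490 = 0.1834700 (working shown to 7 dp, full precision carried).
So 1/D = 5.45048, i.e. 5.450 to 3 decimal places.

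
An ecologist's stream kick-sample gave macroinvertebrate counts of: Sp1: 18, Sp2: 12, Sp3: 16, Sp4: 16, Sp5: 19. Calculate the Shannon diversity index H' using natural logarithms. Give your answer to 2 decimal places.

1.60

Total N = 18+12+16+16+19 = 81, so the proportions are 0.2222, 0.1481, 0.1975, 0.1975, 0.2346 (working shown to 4 dp, full precision carried).
Each pᵢ ln pᵢ term: 0.2222×(-1.5041)=-0.3342, 0.1481×(-1.9095)=-0.2829, 0.1975×(-1.6219)=-0.3204, 0.1975×(-1.6219)=-0.3204, 0.2346×(-1.4500)=-0.3401.
Sum = -1.5980, so H' = 1.60.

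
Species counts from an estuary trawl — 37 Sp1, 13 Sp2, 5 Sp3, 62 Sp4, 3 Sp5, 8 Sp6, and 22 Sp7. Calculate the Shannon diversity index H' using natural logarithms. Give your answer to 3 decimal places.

Total N = 37+13+5+62+3+8+22 = 150, so the proportions are 0.24667, 0.08667, 0.03333, 0.41333, 0.02, 0.05333, 0.14667 (working shown to 5 dp, full precision carried).
Each pᵢ ln pᵢ term: 0.24667×(-1.39972)=-0.34526, 0.08667×(-2.44569)=-0.21196, 0.03333×(-3.40120)=-0.11337, 0.41333×(-0.88350)=-0.36518, 0.02×(-3.91202)=-0.07824, 0.05333×(-2.93119)=-0.15633, 0.14667×(-1.91959)=-0.28154.
Sum = -1.55189, so H' = 1.552.

1.552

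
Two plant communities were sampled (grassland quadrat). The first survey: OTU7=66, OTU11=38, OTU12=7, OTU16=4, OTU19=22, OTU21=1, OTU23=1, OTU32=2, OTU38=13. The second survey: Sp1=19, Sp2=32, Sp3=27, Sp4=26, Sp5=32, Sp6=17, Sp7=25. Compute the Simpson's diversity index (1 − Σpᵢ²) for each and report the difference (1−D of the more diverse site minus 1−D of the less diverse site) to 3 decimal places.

0.126

The first survey: N=154, proportions 0.428571, 0.246753, 0.045455, 0.025974, 0.142857, 0.006494, 0.006494, 0.012987, 0.084416, giving 1−D = 0.724911 (working shown to 6 dp, full precision carried).
The second survey: N=178, proportions 0.106742, 0.179775, 0.151685, 0.146067, 0.179775, 0.095506, 0.140449, giving 1−D = 0.850776.
Difference = |0.724911 − 0.850776| = 0.125865, i.e. 0.126 to 3 decimal places.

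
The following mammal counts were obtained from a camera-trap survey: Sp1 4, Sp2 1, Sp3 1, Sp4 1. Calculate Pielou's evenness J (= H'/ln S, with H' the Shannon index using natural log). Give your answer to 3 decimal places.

0.832

Total N = 4+1+1+1 = 7, so the proportions are 0.57143, 0.14286, 0.14286, 0.14286 (working shown to 5 dp, full precision carried).
H' = −Σ pᵢ ln pᵢ = −((-0.31978) + (-0.27799) + (-0.27799) + (-0.27799)) = 1.15374.
With S = 4 species, ln S = 1.38629, so J = 1.15374/1.38629 = 0.83225, i.e. 0.832 to 3 decimal places.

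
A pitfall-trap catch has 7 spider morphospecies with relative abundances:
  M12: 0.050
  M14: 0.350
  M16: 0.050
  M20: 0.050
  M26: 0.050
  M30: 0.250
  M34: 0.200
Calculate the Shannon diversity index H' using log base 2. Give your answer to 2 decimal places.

Each pᵢ log₂ pᵢ term (working shown to 4 dp, full precision carried): 0.05×(-4.3219)=-0.2161, 0.35×(-1.5146)=-0.5301, 0.05×(-4.3219)=-0.2161, 0.05×(-4.3219)=-0.2161, 0.05×(-4.3219)=-0.2161, 0.25×(-2.0000)=-0.5000, 0.2×(-2.3219)=-0.4644.
Sum = -2.3589, so H' = 2.36.

2.36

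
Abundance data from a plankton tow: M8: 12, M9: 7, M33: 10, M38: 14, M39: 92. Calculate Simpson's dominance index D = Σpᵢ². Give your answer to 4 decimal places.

Total N = 12+7+10+14+92 = 135, so the proportions are 0.088889, 0.051852, 0.074074, 0.103704, 0.681481 (working shown to 6 dp, full precision carried).
D = 0.088889² + 0.051852² + 0.074074² + 0.103704² + 0.681481² = 0.007901 + 0.002689 + 0.005487 + 0.010754 + 0.464417 = 0.491248.
To 4 decimal places, D = 0.4912.

0.4912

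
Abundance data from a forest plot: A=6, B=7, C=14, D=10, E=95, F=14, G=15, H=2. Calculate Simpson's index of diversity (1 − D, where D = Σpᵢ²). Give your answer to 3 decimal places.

0.630

Total N = 6+7+14+10+95+14+15+2 = 163, so the proportions are 0.03681, 0.04294, 0.08589, 0.06135, 0.58282, 0.08589, 0.09202, 0.01227 (working shown to 5 dp, full precision carried).
D = 0.03681² + 0.04294² + 0.08589² + 0.06135² + 0.58282² + 0.08589² + 0.09202² + 0.01227² = 0.00135 + 0.00184 + 0.00738 + 0.00376 + 0.33968 + 0.00738 + 0.00847 + 0.00015 = 0.37002.
So 1 − D = 0.62998, i.e. 0.630 to 3 decimal places.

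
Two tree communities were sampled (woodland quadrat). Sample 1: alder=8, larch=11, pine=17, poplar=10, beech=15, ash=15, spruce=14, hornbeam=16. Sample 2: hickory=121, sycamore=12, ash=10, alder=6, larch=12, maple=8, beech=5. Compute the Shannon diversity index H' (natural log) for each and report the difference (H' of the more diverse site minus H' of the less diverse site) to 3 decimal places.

Sample 1: N=106, proportions 0.075472, 0.103774, 0.160377, 0.09434, 0.141509, 0.141509, 0.132075, 0.150943, giving H' = 2.052566 (working shown to 6 dp, full precision carried).
Sample 2: N=174, proportions 0.695402, 0.068966, 0.057471, 0.034483, 0.068966, 0.045977, 0.028736, giving H' = 1.145334.
Difference = |2.052566 − 1.145334| = 0.907232, i.e. 0.907 to 3 decimal places.

0.907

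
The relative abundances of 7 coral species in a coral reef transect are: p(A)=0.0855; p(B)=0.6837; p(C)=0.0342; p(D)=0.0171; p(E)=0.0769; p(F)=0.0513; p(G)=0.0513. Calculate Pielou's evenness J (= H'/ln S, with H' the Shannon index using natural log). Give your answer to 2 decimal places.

H' = −Σ pᵢ ln pᵢ = −((-0.2103) + (-0.2600) + (-0.1154) + (-0.0696) + (-0.1973) + (-0.1524) + (-0.1524)) = 1.1572 (working shown to 4 dp, full precision carried).
With S = 7 species, ln S = 1.9459, so J = 1.1572/1.9459 = 0.5947, i.e. 0.59 to 2 decimal places.

0.59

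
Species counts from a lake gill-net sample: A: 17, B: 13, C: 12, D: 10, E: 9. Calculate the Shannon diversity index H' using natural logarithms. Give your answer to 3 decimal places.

1.584

Total N = 17+13+12+10+9 = 61, so the proportions are 0.27869, 0.21311, 0.19672, 0.16393, 0.14754 (working shown to 5 dp, full precision carried).
Each pᵢ ln pᵢ term: 0.27869×(-1.27766)=-0.35607, 0.21311×(-1.54592)=-0.32946, 0.19672×(-1.62597)=-0.31986, 0.16393×(-1.80829)=-0.29644, 0.14754×(-1.91365)=-0.28234.
Sum = -1.58417, so H' = 1.584.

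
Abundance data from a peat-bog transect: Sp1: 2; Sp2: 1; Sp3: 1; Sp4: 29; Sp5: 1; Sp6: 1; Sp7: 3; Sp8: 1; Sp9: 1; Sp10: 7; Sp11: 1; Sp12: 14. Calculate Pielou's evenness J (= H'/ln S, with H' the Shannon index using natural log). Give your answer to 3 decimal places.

0.668

Total N = 2+1+1+29+1+1+3+1+1+7+1+14 = 62, so the proportions are 0.03226, 0.01613, 0.01613, 0.46774, 0.01613, 0.01613, 0.04839, 0.01613, 0.01613, 0.1129, 0.01613, 0.22581 (working shown to 5 dp, full precision carried).
H' = −Σ pᵢ ln pᵢ = −((-0.11077) + (-0.06657) + (-0.06657) + (-0.35541) + (-0.06657) + (-0.06657) + (-0.14654) + (-0.06657) + (-0.06657) + (-0.24627) + (-0.06657) + (-0.33602)) = 1.66097.
With S = 12 species, ln S = 2.48491, so J = 1.66097/2.48491 = 0.66843, i.e. 0.668 to 3 decimal places.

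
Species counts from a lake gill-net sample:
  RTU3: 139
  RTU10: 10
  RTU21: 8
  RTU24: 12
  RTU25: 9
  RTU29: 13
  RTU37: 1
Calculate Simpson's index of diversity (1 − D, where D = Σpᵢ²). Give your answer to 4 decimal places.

Total N = 139+10+8+12+9+13+1 = 192, so the proportions are 0.723958, 0.052083, 0.041667, 0.0625, 0.046875, 0.067708, 0.005208 (working shown to 6 dp, full precision carried).
D = 0.723958² + 0.052083² + 0.041667² + 0.0625² + 0.046875² + 0.067708² + 0.005208² = 0.524116 + 0.002713 + 0.001736 + 0.003906 + 0.002197 + 0.004584 + 0.000027 = 0.539280.
So 1 − D = 0.460720, i.e. 0.4607 to 4 decimal places.

0.4607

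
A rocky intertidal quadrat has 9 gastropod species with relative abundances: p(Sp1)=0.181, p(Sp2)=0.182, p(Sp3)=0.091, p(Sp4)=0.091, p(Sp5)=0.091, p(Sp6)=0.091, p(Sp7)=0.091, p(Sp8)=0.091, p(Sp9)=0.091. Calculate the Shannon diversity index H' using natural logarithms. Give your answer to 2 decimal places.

2.15

Each pᵢ ln pᵢ term (working shown to 4 dp, full precision carried): 0.181×(-1.7093)=-0.3094, 0.182×(-1.7037)=-0.3101, 0.091×(-2.3969)=-0.2181, 0.091×(-2.3969)=-0.2181, 0.091×(-2.3969)=-0.2181, 0.091×(-2.3969)=-0.2181, 0.091×(-2.3969)=-0.2181, 0.091×(-2.3969)=-0.2181, 0.091×(-2.3969)=-0.2181.
Sum = -2.1463, so H' = 2.15.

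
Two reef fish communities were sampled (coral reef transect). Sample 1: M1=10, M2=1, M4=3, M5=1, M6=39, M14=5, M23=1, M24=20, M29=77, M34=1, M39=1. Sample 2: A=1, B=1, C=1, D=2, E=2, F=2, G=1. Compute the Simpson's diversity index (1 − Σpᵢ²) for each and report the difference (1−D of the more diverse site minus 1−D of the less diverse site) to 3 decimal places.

0.156

Sample 1: N=159, proportions 0.06289, 0.00629, 0.01887, 0.00629, 0.24528, 0.03145, 0.00629, 0.12579, 0.48428, 0.00629, 0.00629, giving 1−D = 0.68399 (working shown to 5 dp, full precision carried).
Sample 2: N=10, proportions 0.1, 0.1, 0.1, 0.2, 0.2, 0.2, 0.1, giving 1−D = 0.84000.
Difference = |0.68399 − 0.84000| = 0.15601, i.e. 0.156 to 3 decimal places.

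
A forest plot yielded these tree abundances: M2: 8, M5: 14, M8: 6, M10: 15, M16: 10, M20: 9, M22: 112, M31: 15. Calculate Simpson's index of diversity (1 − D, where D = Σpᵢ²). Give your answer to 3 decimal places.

0.623

Total N = 8+14+6+15+10+9+112+15 = 189, so the proportions are 0.04233, 0.07407, 0.03175, 0.07937, 0.05291, 0.04762, 0.59259, 0.07937 (working shown to 5 dp, full precision carried).
D = 0.04233² + 0.07407² + 0.03175² + 0.07937² + 0.05291² + 0.04762² + 0.59259² + 0.07937² = 0.00179 + 0.00549 + 0.00101 + 0.00630 + 0.00280 + 0.00227 + 0.35117 + 0.00630 = 0.37712.
So 1 − D = 0.62288, i.e. 0.623 to 3 decimal places.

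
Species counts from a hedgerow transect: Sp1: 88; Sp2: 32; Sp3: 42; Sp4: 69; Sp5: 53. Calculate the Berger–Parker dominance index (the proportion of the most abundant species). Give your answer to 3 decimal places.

0.310

Total N = 88+32+42+69+53 = 284, so the proportions are 0.30986, 0.11268, 0.14789, 0.24296, 0.18662 (working shown to 5 dp, full precision carried).
The largest proportion is 0.30986, i.e. d = 0.310 to 3 decimal places.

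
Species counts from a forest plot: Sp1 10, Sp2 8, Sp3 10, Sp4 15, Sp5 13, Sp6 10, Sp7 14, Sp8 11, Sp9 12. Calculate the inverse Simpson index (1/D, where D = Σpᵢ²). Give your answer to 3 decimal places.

8.703

Total N = 10+8+10+15+13+10+14+11+12 = 103, so the proportions are 0.0970874, 0.0776699, 0.0970874, 0.1456311, 0.1262136, 0.0970874, 0.1359223, 0.1067961, 0.1165049 (working shown to 7 dp, full precision carried).
D = 0.0970874² + 0.0776699² + 0.0970874² + 0.1456311² + 0.1262136² + 0.0970874² + 0.1359223² + 0.1067961² + 0.1165049² = 0.0094260 + 0.0060326 + 0.0094260 + 0.0212084 + 0.0159299 + 0.0094260 + 0.0184749 + 0.0114054 + 0.0135734 = 0.1149024.
So 1/D = 8.70304, i.e. 8.703 to 3 decimal places.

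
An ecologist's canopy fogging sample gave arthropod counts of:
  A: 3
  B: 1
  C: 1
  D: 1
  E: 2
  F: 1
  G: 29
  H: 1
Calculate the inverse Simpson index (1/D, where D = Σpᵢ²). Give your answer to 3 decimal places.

Total N = 3+1+1+1+2+1+29+1 = 39, so the proportions are 0.076923, 0.025641, 0.025641, 0.025641, 0.051282, 0.025641, 0.74359, 0.025641 (working shown to 6 dp, full precision carried).
D = 0.076923² + 0.025641² + 0.025641² + 0.025641² + 0.051282² + 0.025641² + 0.74359² + 0.025641² = 0.005917 + 0.000657 + 0.000657 + 0.000657 + 0.002630 + 0.000657 + 0.552926 + 0.000657 = 0.564760.
So 1/D = 1.77066, i.e. 1.771 to 3 decimal places.

1.771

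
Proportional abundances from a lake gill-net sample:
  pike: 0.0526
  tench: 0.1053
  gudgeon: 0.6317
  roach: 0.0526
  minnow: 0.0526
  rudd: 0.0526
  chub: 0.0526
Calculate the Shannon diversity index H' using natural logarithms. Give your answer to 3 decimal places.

Each pᵢ ln pᵢ term (working shown to 5 dp, full precision carried): 0.0526×(-2.94504)=-0.15491, 0.1053×(-2.25094)=-0.23702, 0.6317×(-0.45934)=-0.29017, 0.0526×(-2.94504)=-0.15491, 0.0526×(-2.94504)=-0.15491, 0.0526×(-2.94504)=-0.15491, 0.0526×(-2.94504)=-0.15491.
Sum = -1.30173, so H' = 1.302.

1.302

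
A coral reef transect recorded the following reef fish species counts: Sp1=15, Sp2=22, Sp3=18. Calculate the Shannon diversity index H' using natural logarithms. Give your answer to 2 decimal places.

1.09

Total N = 15+22+18 = 55, so the proportions are 0.2727, 0.4, 0.3273 (working shown to 4 dp, full precision carried).
Each pᵢ ln pᵢ term: 0.2727×(-1.2993)=-0.3543, 0.4×(-0.9163)=-0.3665, 0.3273×(-1.1170)=-0.3656.
Sum = -1.0864, so H' = 1.09.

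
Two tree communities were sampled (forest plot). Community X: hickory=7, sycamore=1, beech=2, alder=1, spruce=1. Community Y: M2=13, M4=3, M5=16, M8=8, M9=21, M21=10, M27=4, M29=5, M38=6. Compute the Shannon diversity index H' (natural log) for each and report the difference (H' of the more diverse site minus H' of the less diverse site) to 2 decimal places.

Community X: N=12, proportions 0.5833, 0.0833, 0.1667, 0.0833, 0.0833, giving H' = 1.2343 (working shown to 4 dp, full precision carried).
Community Y: N=86, proportions 0.1512, 0.0349, 0.186, 0.093, 0.2442, 0.1163, 0.0465, 0.0581, 0.0698, giving H' = 2.0248.
Difference = |1.2343 − 2.0248| = 0.7905, i.e. 0.79 to 2 decimal places.

0.79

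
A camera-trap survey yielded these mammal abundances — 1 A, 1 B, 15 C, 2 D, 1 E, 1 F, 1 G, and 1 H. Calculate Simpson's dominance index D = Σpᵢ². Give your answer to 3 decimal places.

Total N = 1+1+15+2+1+1+1+1 = 23, so the proportions are 0.04348, 0.04348, 0.65217, 0.08696, 0.04348, 0.04348, 0.04348, 0.04348 (working shown to 5 dp, full precision carried).
D = 0.04348² + 0.04348² + 0.65217² + 0.08696² + 0.04348² + 0.04348² + 0.04348² + 0.04348² = 0.00189 + 0.00189 + 0.42533 + 0.00756 + 0.00189 + 0.00189 + 0.00189 + 0.00189 = 0.44423.
To 3 decimal places, D = 0.444.

0.444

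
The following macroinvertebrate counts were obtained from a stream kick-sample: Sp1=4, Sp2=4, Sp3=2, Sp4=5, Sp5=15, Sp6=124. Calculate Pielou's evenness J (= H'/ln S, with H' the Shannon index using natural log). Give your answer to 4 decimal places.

Total N = 4+4+2+5+15+124 = 154, so the proportions are 0.025974, 0.025974, 0.012987, 0.032468, 0.097403, 0.805195 (working shown to 6 dp, full precision carried).
H' = −Σ pᵢ ln pᵢ = −((-0.094822) + (-0.094822) + (-0.056413) + (-0.111283) + (-0.226841) + (-0.174462)) = 0.758644.
With S = 6 species, ln S = 1.791759, so J = 0.758644/1.791759 = 0.423407, i.e. 0.4234 to 4 decimal places.

0.4234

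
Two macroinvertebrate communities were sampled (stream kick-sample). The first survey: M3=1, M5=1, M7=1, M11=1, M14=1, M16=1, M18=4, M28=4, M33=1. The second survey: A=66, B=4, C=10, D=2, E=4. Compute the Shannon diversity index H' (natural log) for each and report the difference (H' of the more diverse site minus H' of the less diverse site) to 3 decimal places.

1.142

The first survey: N=15, proportions 0.06667, 0.06667, 0.06667, 0.06667, 0.06667, 0.06667, 0.26667, 0.26667, 0.06667, giving H' = 1.96869 (working shown to 5 dp, full precision carried).
The second survey: N=86, proportions 0.76744, 0.04651, 0.11628, 0.02326, 0.04651, giving H' = 0.82621.
Difference = |1.96869 − 0.82621| = 1.14248, i.e. 1.142 to 3 decimal places.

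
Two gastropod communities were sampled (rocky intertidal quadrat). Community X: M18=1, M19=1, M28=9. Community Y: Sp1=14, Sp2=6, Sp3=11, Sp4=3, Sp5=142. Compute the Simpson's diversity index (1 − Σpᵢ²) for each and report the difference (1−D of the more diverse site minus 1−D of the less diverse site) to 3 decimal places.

0.023

Community X: N=11, proportions 0.09091, 0.09091, 0.81818, giving 1−D = 0.31405 (working shown to 5 dp, full precision carried).
Community Y: N=176, proportions 0.07955, 0.03409, 0.0625, 0.01705, 0.80682, giving 1−D = 0.33736.
Difference = |0.31405 − 0.33736| = 0.02331, i.e. 0.023 to 3 decimal places.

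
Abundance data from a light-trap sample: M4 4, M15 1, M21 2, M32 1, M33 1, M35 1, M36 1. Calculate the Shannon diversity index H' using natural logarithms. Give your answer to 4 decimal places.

Total N = 4+1+2+1+1+1+1 = 11, so the proportions are 0.363636, 0.090909, 0.181818, 0.090909, 0.090909, 0.090909, 0.090909 (working shown to 6 dp, full precision carried).
Each pᵢ ln pᵢ term: 0.363636×(-1.011601)=-0.367855, 0.090909×(-2.397895)=-0.217990, 0.181818×(-1.704748)=-0.309954, 0.090909×(-2.397895)=-0.217990, 0.090909×(-2.397895)=-0.217990, 0.090909×(-2.397895)=-0.217990, 0.090909×(-2.397895)=-0.217990.
Sum = -1.767761, so H' = 1.7678.

1.7678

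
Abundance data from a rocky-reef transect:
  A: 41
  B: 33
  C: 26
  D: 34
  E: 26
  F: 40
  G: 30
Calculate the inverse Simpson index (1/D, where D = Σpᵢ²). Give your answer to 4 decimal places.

Total N = 41+33+26+34+26+40+30 = 230, so the proportions are 0.17826087, 0.14347826, 0.11304348, 0.14782609, 0.11304348, 0.17391304, 0.13043478 (working shown to 8 dp, full precision carried).
D = 0.17826087² + 0.14347826² + 0.11304348² + 0.14782609² + 0.11304348² + 0.17391304² + 0.13043478² = 0.03177694 + 0.02058601 + 0.01277883 + 0.02185255 + 0.01277883 + 0.03024575 + 0.01701323 = 0.14703214.
So 1/D = 6.801234, i.e. 6.8012 to 4 decimal places.

6.8012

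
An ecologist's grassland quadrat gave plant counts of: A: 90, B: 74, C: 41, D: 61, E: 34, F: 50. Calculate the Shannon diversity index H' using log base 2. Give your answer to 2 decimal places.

Total N = 90+74+41+61+34+50 = 350, so the proportions are 0.2571, 0.2114, 0.1171, 0.1743, 0.0971, 0.1429 (working shown to 4 dp, full precision carried).
Each pᵢ log₂ pᵢ term: 0.2571×(-1.9594)=-0.5038, 0.2114×(-2.2418)=-0.4740, 0.1171×(-3.0937)=-0.3624, 0.1743×(-2.5205)=-0.4393, 0.0971×(-3.3637)=-0.3268, 0.1429×(-2.8074)=-0.4011.
Sum = -2.5073, so H' = 2.51.

2.51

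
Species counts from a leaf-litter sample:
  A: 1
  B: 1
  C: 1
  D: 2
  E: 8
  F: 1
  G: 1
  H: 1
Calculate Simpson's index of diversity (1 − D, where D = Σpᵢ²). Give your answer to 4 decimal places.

0.7109

Total N = 1+1+1+2+8+1+1+1 = 16, so the proportions are 0.0625, 0.0625, 0.0625, 0.125, 0.5, 0.0625, 0.0625, 0.0625 (working shown to 6 dp, full precision carried).
D = 0.0625² + 0.0625² + 0.0625² + 0.125² + 0.5² + 0.0625² + 0.0625² + 0.0625² = 0.003906 + 0.003906 + 0.003906 + 0.015625 + 0.250000 + 0.003906 + 0.003906 + 0.003906 = 0.289062.
So 1 − D = 0.710938, i.e. 0.7109 to 4 decimal places.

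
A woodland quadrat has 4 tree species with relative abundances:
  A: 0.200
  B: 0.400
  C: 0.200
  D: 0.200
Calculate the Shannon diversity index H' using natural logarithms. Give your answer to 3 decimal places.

Each pᵢ ln pᵢ term (working shown to 5 dp, full precision carried): 0.2×(-1.60944)=-0.32189, 0.4×(-0.91629)=-0.36652, 0.2×(-1.60944)=-0.32189, 0.2×(-1.60944)=-0.32189.
Sum = -1.33218, so H' = 1.332.

1.332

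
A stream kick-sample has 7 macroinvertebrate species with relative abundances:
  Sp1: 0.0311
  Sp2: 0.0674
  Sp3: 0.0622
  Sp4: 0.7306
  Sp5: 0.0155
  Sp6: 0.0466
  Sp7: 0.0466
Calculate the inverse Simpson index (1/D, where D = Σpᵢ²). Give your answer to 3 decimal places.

1.826

D = 0.0311² + 0.0674² + 0.0622² + 0.7306² + 0.0155² + 0.0466² + 0.0466² = 0.000967 + 0.004543 + 0.003869 + 0.533776 + 0.000240 + 0.002172 + 0.002172 = 0.547739 (working shown to 6 dp, full precision carried).
So 1/D = 1.82569, i.e. 1.826 to 3 decimal places.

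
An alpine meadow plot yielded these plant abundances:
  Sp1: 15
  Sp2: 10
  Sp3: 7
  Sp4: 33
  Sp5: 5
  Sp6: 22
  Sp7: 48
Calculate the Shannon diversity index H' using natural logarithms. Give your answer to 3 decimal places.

1.695

Total N = 15+10+7+33+5+22+48 = 140, so the proportions are 0.10714, 0.07143, 0.05, 0.23571, 0.03571, 0.15714, 0.34286 (working shown to 5 dp, full precision carried).
Each pᵢ ln pᵢ term: 0.10714×(-2.23359)=-0.23931, 0.07143×(-2.63906)=-0.18850, 0.05×(-2.99573)=-0.14979, 0.23571×(-1.44513)=-0.34064, 0.03571×(-3.33220)=-0.11901, 0.15714×(-1.85060)=-0.29081, 0.34286×(-1.07044)=-0.36701.
Sum = -1.69507, so H' = 1.695.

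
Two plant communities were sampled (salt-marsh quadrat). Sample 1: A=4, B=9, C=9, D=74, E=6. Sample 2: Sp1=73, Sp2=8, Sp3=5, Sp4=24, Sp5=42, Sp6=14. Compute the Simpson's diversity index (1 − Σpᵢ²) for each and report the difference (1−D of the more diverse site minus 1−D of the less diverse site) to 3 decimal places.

Sample 1: N=102, proportions 0.03922, 0.08824, 0.08824, 0.72549, 0.05882, giving 1−D = 0.45309 (working shown to 5 dp, full precision carried).
Sample 2: N=166, proportions 0.43976, 0.04819, 0.03012, 0.14458, 0.25301, 0.08434, giving 1−D = 0.71135.
Difference = |0.45309 − 0.71135| = 0.25826, i.e. 0.258 to 3 decimal places.

0.258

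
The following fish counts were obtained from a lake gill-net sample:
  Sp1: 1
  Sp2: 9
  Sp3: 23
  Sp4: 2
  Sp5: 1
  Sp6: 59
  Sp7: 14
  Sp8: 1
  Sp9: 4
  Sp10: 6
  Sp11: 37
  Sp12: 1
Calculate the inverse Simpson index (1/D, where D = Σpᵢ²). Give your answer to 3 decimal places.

Total N = 1+9+23+2+1+59+14+1+4+6+37+1 = 158, so the proportions are 0.0063291, 0.056962, 0.1455696, 0.0126582, 0.0063291, 0.3734177, 0.0886076, 0.0063291, 0.0253165, 0.0379747, 0.2341772, 0.0063291 (working shown to 7 dp, full precision carried).
D = 0.0063291² + 0.056962² + 0.1455696² + 0.0126582² + 0.0063291² + 0.3734177² + 0.0886076² + 0.0063291² + 0.0253165² + 0.0379747² + 0.2341772² + 0.0063291² = 0.0000401 + 0.0032447 + 0.0211905 + 0.0001602 + 0.0000401 + 0.1394408 + 0.0078513 + 0.0000401 + 0.0006409 + 0.0014421 + 0.0548390 + 0.0000401 = 0.2289697.
So 1/D = 4.36739, i.e. 4.367 to 3 decimal places.

4.367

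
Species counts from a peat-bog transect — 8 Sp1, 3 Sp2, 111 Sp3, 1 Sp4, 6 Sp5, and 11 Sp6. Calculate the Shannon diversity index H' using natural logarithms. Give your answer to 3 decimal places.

0.800

Total N = 8+3+111+1+6+11 = 140, so the proportions are 0.05714, 0.02143, 0.79286, 0.00714, 0.04286, 0.07857 (working shown to 5 dp, full precision carried).
Each pᵢ ln pᵢ term: 0.05714×(-2.86220)=-0.16355, 0.02143×(-3.84303)=-0.08235, 0.79286×(-0.23211)=-0.18403, 0.00714×(-4.94164)=-0.03530, 0.04286×(-3.14988)=-0.13499, 0.07857×(-2.54375)=-0.19987.
Sum = -0.80010, so H' = 0.800.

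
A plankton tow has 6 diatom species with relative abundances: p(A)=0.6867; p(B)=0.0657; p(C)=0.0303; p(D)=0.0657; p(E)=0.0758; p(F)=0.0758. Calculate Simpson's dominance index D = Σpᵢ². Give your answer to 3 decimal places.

D = 0.6867² + 0.0657² + 0.0303² + 0.0657² + 0.0758² + 0.0758² = 0.47156 + 0.00432 + 0.00092 + 0.00432 + 0.00575 + 0.00575 = 0.49260 (working shown to 5 dp, full precision carried).
To 3 decimal places, D = 0.493.

0.493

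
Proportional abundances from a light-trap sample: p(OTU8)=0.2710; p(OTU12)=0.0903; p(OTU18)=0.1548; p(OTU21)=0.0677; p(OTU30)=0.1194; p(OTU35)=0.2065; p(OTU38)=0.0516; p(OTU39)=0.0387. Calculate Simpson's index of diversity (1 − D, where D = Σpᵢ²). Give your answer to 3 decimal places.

D = 0.271² + 0.0903² + 0.1548² + 0.0677² + 0.1194² + 0.2065² + 0.0516² + 0.0387² = 0.07344 + 0.00815 + 0.02396 + 0.00458 + 0.01426 + 0.04264 + 0.00266 + 0.00150 = 0.17120 (working shown to 5 dp, full precision carried).
So 1 − D = 0.82880, i.e. 0.829 to 3 decimal places.

0.829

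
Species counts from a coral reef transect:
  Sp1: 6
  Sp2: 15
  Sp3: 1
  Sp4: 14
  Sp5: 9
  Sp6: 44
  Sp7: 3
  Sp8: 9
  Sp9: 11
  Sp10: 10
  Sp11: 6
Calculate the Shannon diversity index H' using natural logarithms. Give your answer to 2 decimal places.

2.06

Total N = 6+15+1+14+9+44+3+9+11+10+6 = 128, so the proportions are 0.0469, 0.1172, 0.0078, 0.1094, 0.0703, 0.3438, 0.0234, 0.0703, 0.0859, 0.0781, 0.0469 (working shown to 4 dp, full precision carried).
Each pᵢ ln pᵢ term: 0.0469×(-3.0603)=-0.1435, 0.1172×(-2.1440)=-0.2512, 0.0078×(-4.8520)=-0.0379, 0.1094×(-2.2130)=-0.2420, 0.0703×(-2.6548)=-0.1867, 0.3438×(-1.0678)=-0.3671, 0.0234×(-3.7534)=-0.0880, 0.0703×(-2.6548)=-0.1867, 0.0859×(-2.4541)=-0.2109, 0.0781×(-2.5494)=-0.1992, 0.0469×(-3.0603)=-0.1435.
Sum = -2.0565, so H' = 2.06.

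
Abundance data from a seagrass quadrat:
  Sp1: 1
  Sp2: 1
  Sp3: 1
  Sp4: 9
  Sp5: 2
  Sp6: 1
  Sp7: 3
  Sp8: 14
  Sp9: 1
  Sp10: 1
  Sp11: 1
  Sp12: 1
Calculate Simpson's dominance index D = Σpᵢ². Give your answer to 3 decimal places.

Total N = 1+1+1+9+2+1+3+14+1+1+1+1 = 36, so the proportions are 0.02778, 0.02778, 0.02778, 0.25, 0.05556, 0.02778, 0.08333, 0.38889, 0.02778, 0.02778, 0.02778, 0.02778 (working shown to 5 dp, full precision carried).
D = 0.02778² + 0.02778² + 0.02778² + 0.25² + 0.05556² + 0.02778² + 0.08333² + 0.38889² + 0.02778² + 0.02778² + 0.02778² + 0.02778² = 0.00077 + 0.00077 + 0.00077 + 0.06250 + 0.00309 + 0.00077 + 0.00694 + 0.15123 + 0.00077 + 0.00077 + 0.00077 + 0.00077 = 0.22994.
To 3 decimal places, D = 0.230.

0.230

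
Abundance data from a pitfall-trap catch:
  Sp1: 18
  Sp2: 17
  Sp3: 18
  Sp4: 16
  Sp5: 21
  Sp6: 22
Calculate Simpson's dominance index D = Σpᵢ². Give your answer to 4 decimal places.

0.1688

Total N = 18+17+18+16+21+22 = 112, so the proportions are 0.160714, 0.151786, 0.160714, 0.142857, 0.1875, 0.196429 (working shown to 6 dp, full precision carried).
D = 0.160714² + 0.151786² + 0.160714² + 0.142857² + 0.1875² + 0.196429² = 0.025829 + 0.023039 + 0.025829 + 0.020408 + 0.035156 + 0.038584 = 0.168846.
To 4 decimal places, D = 0.1688.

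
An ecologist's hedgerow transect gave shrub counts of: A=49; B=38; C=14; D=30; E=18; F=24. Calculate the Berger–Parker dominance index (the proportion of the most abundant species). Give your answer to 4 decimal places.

0.2832

Total N = 49+38+14+30+18+24 = 173, so the proportions are 0.283237, 0.219653, 0.080925, 0.17341, 0.104046, 0.138728 (working shown to 6 dp, full precision carried).
The largest proportion is 0.283237, i.e. d = 0.2832 to 4 decimal places.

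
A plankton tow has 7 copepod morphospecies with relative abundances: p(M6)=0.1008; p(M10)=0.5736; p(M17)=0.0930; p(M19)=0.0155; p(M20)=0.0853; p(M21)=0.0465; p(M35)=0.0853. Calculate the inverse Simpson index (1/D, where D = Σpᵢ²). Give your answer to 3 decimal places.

2.741

D = 0.1008² + 0.5736² + 0.093² + 0.0155² + 0.0853² + 0.0465² + 0.0853² = 0.010161 + 0.329017 + 0.008649 + 0.000240 + 0.007276 + 0.002162 + 0.007276 = 0.364781 (working shown to 6 dp, full precision carried).
So 1/D = 2.74137, i.e. 2.741 to 3 decimal places.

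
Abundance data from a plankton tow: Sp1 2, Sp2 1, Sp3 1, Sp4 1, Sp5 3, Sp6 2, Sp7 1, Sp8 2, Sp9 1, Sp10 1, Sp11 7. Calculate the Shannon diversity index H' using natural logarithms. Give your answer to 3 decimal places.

Total N = 2+1+1+1+3+2+1+2+1+1+7 = 22, so the proportions are 0.09091, 0.04545, 0.04545, 0.04545, 0.13636, 0.09091, 0.04545, 0.09091, 0.04545, 0.04545, 0.31818 (working shown to 5 dp, full precision carried).
Each pᵢ ln pᵢ term: 0.09091×(-2.39790)=-0.21799, 0.04545×(-3.09104)=-0.14050, 0.04545×(-3.09104)=-0.14050, 0.04545×(-3.09104)=-0.14050, 0.13636×(-1.99243)=-0.27170, 0.09091×(-2.39790)=-0.21799, 0.04545×(-3.09104)=-0.14050, 0.09091×(-2.39790)=-0.21799, 0.04545×(-3.09104)=-0.14050, 0.04545×(-3.09104)=-0.14050, 0.31818×(-1.14513)=-0.36436.
Sum = -2.13304, so H' = 2.133.

2.133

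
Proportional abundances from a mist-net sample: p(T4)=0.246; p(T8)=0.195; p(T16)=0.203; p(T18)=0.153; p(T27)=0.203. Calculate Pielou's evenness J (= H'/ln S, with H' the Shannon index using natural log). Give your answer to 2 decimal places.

H' = −Σ pᵢ ln pᵢ = −((-0.3450) + (-0.3188) + (-0.3237) + (-0.2872) + (-0.3237)) = 1.5984 (working shown to 4 dp, full precision carried).
With S = 5 species, ln S = 1.6094, so J = 1.5984/1.6094 = 0.9931, i.e. 0.99 to 2 decimal places.

0.99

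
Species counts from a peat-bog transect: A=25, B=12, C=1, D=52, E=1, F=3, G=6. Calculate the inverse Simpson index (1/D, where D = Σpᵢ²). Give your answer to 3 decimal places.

Total N = 25+12+1+52+1+3+6 = 100, so the proportions are 0.25, 0.12, 0.01, 0.52, 0.01, 0.03, 0.06 (working shown to 6 dp, full precision carried).
D = 0.25² + 0.12² + 0.01² + 0.52² + 0.01² + 0.03² + 0.06² = 0.062500 + 0.014400 + 0.000100 + 0.270400 + 0.000100 + 0.000900 + 0.003600 = 0.352000.
So 1/D = 2.84091, i.e. 2.841 to 3 decimal places.

2.841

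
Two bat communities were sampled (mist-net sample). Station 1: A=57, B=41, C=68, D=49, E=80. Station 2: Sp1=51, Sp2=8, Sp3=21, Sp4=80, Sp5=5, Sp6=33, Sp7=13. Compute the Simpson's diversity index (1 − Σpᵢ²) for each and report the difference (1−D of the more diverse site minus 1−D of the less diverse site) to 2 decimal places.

Station 1: N=295, proportions 0.1932, 0.139, 0.2305, 0.1661, 0.2712, giving 1−D = 0.7891 (working shown to 4 dp, full precision carried).
Station 2: N=211, proportions 0.2417, 0.0379, 0.0995, 0.3791, 0.0237, 0.1564, 0.0616, giving 1−D = 0.7577.
Difference = |0.7891 − 0.7577| = 0.0314, i.e. 0.03 to 2 decimal places.

0.03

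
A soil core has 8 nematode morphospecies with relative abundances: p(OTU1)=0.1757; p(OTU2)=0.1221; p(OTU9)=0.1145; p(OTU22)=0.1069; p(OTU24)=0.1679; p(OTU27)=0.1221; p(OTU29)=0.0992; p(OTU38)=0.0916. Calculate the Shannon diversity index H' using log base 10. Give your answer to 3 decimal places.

Each pᵢ log₁₀ pᵢ term (working shown to 5 dp, full precision carried): 0.1757×(-0.75523)=-0.13269, 0.1221×(-0.91328)=-0.11151, 0.1145×(-0.94119)=-0.10777, 0.1069×(-0.97102)=-0.10380, 0.1679×(-0.77495)=-0.13011, 0.1221×(-0.91328)=-0.11151, 0.0992×(-1.00349)=-0.09955, 0.0916×(-1.03810)=-0.09509.
Sum = -0.89204, so H' = 0.892.

0.892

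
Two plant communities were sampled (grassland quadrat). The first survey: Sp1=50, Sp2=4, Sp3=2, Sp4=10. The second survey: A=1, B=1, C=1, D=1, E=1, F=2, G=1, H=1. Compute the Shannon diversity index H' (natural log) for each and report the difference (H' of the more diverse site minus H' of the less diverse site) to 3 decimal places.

1.271

The first survey: N=66, proportions 0.75758, 0.06061, 0.0303, 0.15152, giving H' = 0.77210 (working shown to 5 dp, full precision carried).
The second survey: N=9, proportions 0.11111, 0.11111, 0.11111, 0.11111, 0.11111, 0.22222, 0.11111, 0.11111, giving H' = 2.04319.
Difference = |0.77210 − 2.04319| = 1.27109, i.e. 1.271 to 3 decimal places.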